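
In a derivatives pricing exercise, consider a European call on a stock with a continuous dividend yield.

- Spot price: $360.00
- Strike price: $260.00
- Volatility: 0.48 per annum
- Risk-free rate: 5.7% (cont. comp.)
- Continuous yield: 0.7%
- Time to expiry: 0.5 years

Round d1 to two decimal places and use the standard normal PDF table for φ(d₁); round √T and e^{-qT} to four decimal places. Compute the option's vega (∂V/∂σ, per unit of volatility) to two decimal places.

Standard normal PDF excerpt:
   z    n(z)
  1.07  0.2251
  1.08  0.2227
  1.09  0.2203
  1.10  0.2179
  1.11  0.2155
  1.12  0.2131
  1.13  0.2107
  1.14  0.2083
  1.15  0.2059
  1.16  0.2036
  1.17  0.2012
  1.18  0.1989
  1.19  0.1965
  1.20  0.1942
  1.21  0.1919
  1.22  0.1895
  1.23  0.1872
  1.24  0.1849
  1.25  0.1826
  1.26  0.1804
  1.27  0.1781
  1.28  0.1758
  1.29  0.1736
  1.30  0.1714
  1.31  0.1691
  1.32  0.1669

T = 0.5;  σ√T = 0.3394
ln(S/K) + (r − q + σ²/2)T = ln(360/260) + (0.057 − 0.007 + 0.48²/2)·0.5 = 0.3254 + 0.0826 = 0.4080
d₁ = 0.4080 / 0.3394 = 1.2021 ≈ 1.20
√T = √0.5 = 0.7071
φ(d₁) = φ(1.20) = 0.1942
e^(−qT) = e^(−0.007·0.5) = 0.9965
vega = S·e^(−qT)·φ(d₁)·√T = 360·0.9965·0.1942·0.7071 = 49.2618

49.26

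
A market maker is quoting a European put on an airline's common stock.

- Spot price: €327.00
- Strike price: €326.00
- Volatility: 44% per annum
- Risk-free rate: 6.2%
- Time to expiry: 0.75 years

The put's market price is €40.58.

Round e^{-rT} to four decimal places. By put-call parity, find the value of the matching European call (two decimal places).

e^(−rT) = e^(−0.062·0.75) = 0.9546
Put-call parity: C − P = S − K·e^(−rT) = 327 − 326·0.9546 = 327 − 311.1996 = 15.8004
C = P + (C − P) = 40.58 + (15.8004) = 56.3804

€56.38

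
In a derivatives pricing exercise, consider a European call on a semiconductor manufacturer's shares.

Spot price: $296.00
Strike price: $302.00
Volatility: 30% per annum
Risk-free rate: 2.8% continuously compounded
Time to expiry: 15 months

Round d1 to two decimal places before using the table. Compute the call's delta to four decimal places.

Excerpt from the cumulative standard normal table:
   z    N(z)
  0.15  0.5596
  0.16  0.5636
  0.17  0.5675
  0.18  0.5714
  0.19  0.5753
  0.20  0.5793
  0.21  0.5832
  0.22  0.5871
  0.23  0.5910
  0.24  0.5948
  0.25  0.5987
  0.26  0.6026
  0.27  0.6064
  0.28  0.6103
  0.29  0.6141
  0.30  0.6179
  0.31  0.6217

0.5832

σ√T = 0.3 × 1.1180 = 0.3354
ln(S/K) + (r + σ²/2)T = ln(296/302) + (0.028 + 0.3²/2)·1.25 = -0.0201 + 0.0912 = 0.0712
d₁ = 0.0712 / 0.3354 = 0.2122 ⇒ 0.21
N(d₁) = N(0.21) = 0.5832
Δ_call = N(d₁) = 0.5832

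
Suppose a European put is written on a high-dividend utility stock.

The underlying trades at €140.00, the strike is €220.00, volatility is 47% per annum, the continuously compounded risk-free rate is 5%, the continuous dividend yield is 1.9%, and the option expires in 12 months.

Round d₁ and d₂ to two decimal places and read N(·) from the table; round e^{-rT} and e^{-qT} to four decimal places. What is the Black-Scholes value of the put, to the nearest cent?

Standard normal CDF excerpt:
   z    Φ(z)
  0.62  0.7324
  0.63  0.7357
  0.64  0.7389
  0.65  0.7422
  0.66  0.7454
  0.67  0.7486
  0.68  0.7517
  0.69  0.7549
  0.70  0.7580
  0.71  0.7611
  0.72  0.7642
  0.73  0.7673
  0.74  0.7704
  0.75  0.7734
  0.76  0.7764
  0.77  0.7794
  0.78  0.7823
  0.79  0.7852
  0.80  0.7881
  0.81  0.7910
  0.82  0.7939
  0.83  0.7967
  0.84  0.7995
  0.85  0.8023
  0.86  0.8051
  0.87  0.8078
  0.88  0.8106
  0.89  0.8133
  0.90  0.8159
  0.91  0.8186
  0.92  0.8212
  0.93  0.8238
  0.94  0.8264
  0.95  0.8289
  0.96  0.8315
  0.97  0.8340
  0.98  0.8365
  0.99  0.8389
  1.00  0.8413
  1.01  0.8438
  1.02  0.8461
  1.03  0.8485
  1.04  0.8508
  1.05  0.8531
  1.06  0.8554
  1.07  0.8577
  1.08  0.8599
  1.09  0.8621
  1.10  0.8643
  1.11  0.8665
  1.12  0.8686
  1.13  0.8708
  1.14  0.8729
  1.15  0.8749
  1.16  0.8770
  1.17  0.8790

€79.83

σ√T = 0.47·√1 = 0.4700
d₁ = [ln(140/220) + (0.05 − 0.019 + 0.47²/2)·1] / 0.4700 = [-0.4520 + 0.1414] / 0.4700 = -0.6607 which rounds to -0.66
d₂ = d₁ − σ√T = -0.6607 − 0.4700 = -1.1307 which rounds to -1.13
e^(−qT) = e^(−0.019·1) = 0.9812;  e^(−rT) = e^(−0.05·1) = 0.9512
N(−d₂) = N(1.13) = 0.8708;  N(−d₁) = N(0.66) = 0.7454
P = 220·0.9512·0.8708 − 140·0.9812·0.7454 = 182.2271 − 102.3941 = 79.8330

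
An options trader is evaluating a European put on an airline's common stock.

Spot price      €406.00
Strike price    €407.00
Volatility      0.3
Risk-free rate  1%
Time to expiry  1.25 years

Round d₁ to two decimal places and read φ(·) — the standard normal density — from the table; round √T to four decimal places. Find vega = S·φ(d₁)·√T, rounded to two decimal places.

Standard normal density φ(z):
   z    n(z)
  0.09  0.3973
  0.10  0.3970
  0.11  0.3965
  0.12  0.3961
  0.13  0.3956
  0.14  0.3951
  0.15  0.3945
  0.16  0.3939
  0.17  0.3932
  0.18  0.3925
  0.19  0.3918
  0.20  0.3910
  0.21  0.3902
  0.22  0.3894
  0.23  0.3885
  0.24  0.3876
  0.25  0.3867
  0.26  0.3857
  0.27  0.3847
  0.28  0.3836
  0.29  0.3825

T = 1.25;  σ√T = 0.3354
ln(S/K) + (r + σ²/2)T = ln(406/407) + (0.01 + 0.3²/2)·1.25 = -0.0025 + 0.0688 = 0.0663
d₁ = 0.0663 / 0.3354 = 0.1976 → 0.20
√T = √1.25 = 1.1180
φ(d₁) = φ(0.20) = 0.3910
vega = S·φ(d₁)·√T = 406·0.3910·1.1180 = 177.4780
(The call has the same vega.)

177.48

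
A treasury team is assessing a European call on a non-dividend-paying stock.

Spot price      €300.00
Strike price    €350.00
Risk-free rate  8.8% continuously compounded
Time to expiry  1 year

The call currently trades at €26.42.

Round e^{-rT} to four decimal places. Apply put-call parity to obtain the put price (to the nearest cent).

exp(−rT) = exp(−0.088·1) = 0.9158
Put-call parity: C − P = S − K·e^(−rT) = 300 − 350·0.9158 = 300 − 320.5300 = -20.5300
P = C − (C − P) = 26.42 − (-20.5300) = 46.9500

€46.95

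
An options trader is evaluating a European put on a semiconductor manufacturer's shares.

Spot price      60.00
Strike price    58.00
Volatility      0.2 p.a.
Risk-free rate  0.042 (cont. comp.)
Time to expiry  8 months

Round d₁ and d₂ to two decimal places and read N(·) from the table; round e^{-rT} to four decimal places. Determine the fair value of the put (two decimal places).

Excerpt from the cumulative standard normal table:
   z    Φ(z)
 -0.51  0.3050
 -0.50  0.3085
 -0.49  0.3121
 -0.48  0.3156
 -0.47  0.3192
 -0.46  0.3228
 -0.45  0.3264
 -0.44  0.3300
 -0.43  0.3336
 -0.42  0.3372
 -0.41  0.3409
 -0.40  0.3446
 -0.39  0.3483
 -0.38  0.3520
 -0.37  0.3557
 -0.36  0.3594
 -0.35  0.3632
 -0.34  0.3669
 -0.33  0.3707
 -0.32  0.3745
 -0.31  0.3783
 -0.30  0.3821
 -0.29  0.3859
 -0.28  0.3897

2.18

T = 0.6667;  σ√T = 0.1633
d₁ = [ln(60/58) + (0.042 + 0.2²/2)·0.6667] / 0.1633 = [0.0339 + 0.0413] / 0.1633 = 0.4607 → 0.46
d₂ = d₁ − σ√T = 0.4607 − 0.1633 = 0.2974 → 0.30
e^(−rT) = e^(−0.042·0.6667) = 0.9724
N(−d₂) = N(-0.30) = 0.3821;  N(−d₁) = N(-0.46) = 0.3228
P = 58·0.9724·0.3821 − 60·0.3228 = 21.5501 − 19.3680 = 2.1821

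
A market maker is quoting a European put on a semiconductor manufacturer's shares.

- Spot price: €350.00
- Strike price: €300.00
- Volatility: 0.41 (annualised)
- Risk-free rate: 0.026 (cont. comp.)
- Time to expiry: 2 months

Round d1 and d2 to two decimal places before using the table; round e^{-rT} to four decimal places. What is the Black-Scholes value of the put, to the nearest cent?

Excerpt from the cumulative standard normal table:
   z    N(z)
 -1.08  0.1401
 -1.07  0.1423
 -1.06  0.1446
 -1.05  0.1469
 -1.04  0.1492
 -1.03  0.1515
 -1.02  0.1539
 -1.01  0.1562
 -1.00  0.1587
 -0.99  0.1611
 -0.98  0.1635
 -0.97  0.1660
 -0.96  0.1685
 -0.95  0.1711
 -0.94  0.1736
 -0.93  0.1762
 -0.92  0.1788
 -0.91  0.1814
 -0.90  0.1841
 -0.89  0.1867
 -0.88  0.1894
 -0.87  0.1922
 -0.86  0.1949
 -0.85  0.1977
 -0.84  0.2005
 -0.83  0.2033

€5.19

T = 0.1667;  σ√T = 0.1674
d₁ = [ln(350/300) + (0.026 + ½·0.41²)·0.1667] / (σ√T) = (0.1542 + 0.0183) / 0.1674 = 1.0305 ⇒ 1.03
d₂ = 1.0305 − 0.1674 = 0.8632 ⇒ 0.86
e^(−rT) = e^(−0.026·0.1667) = 0.9957
P = 300·0.9957·N(-0.86) − 350·N(-1.03) = 300·0.9957·0.1949 − 350·0.1515 = 58.2186 − 53.0250 = 5.1936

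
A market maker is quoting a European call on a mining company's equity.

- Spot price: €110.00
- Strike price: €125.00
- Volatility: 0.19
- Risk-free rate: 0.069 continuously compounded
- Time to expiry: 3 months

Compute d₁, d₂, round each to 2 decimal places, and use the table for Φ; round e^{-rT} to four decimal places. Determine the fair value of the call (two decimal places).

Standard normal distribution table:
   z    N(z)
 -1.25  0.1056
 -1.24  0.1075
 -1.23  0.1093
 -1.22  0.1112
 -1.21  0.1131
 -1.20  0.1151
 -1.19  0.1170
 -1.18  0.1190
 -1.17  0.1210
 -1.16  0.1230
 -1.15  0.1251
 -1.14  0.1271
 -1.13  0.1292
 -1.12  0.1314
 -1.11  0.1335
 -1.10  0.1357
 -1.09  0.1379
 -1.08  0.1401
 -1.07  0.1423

σ√T = 0.19 × 0.5000 = 0.0950
d₁ = [ln(110/125) + (0.069 + 0.19²/2)·0.25] / 0.0950 = [-0.1278 + 0.0218] / 0.0950 = -1.1165 ≈ -1.12
d₂ = d₁ − σ√T = -1.1165 − 0.0950 = -1.2115 ≈ -1.21
exp(−rT) = exp(−0.069·0.25) = 0.9829
C = 110·N(-1.12) − 125·0.9829·N(-1.21) = 110·0.1314 − 125·0.9829·0.1131 = 14.4540 − 13.8957 = 0.5583

€0.56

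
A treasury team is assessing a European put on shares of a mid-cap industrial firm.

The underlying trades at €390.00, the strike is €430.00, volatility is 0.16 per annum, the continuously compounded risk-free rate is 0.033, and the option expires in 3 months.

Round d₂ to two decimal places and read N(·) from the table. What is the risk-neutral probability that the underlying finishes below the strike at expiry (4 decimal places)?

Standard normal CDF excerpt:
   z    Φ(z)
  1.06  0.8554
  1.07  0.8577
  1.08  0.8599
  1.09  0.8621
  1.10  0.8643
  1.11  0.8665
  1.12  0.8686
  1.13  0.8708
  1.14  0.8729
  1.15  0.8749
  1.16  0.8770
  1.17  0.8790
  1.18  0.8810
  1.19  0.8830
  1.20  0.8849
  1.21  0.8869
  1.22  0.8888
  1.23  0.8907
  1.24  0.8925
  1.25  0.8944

σ√T = 0.16·√0.25 = 0.0800
d₁ = [ln(390/430) + (0.033 + 0.16²/2)·0.25] / 0.0800 = [-0.0976 + 0.0115] / 0.0800 = -1.0774 ⇒ -1.08
d₂ = d₁ − σ√T = -1.0774 − 0.0800 = -1.1574 ⇒ -1.16
Pr(exercise) under Q = N(−d₂) = N(1.16) = 0.8770

0.8770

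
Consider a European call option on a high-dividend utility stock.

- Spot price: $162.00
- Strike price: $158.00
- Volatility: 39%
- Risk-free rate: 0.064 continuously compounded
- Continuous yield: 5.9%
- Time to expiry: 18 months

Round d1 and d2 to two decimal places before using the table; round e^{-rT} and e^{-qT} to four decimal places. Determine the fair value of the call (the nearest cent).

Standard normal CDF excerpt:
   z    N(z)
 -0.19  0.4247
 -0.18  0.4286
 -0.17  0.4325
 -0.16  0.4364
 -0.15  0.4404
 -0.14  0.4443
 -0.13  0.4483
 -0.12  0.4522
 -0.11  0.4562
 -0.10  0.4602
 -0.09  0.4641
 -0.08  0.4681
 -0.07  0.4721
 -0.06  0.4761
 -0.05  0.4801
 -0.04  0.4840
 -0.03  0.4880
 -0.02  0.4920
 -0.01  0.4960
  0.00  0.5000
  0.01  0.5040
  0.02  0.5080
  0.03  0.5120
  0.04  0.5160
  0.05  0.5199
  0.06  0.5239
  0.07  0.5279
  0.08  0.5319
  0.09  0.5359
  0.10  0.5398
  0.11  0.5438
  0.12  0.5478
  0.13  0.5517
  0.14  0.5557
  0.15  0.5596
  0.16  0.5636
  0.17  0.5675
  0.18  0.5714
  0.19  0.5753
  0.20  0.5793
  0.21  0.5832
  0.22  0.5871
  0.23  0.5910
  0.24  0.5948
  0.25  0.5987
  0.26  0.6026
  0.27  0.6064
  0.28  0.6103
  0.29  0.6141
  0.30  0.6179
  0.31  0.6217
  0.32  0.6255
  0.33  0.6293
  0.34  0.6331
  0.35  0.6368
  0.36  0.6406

$30.10

σ√T = 0.39·√1.5 = 0.4777
d₁ = [ln(162/158) + (0.064 − 0.059 + 0.39²/2)·1.5] / 0.4777 = [0.0250 + 0.1216] / 0.4777 = 0.3069 → 0.31
d₂ = d₁ − σ√T = 0.3069 − 0.4777 = -0.1708 → -0.17
exp(−qT) = exp(−0.059·1.5) = 0.9153;  exp(−rT) = exp(−0.064·1.5) = 0.9085
C = 162·0.9153·N(0.31) − 158·0.9085·N(-0.17) = 162·0.9153·0.6217 − 158·0.9085·0.4325 = 92.1848 − 62.0823 = 30.1025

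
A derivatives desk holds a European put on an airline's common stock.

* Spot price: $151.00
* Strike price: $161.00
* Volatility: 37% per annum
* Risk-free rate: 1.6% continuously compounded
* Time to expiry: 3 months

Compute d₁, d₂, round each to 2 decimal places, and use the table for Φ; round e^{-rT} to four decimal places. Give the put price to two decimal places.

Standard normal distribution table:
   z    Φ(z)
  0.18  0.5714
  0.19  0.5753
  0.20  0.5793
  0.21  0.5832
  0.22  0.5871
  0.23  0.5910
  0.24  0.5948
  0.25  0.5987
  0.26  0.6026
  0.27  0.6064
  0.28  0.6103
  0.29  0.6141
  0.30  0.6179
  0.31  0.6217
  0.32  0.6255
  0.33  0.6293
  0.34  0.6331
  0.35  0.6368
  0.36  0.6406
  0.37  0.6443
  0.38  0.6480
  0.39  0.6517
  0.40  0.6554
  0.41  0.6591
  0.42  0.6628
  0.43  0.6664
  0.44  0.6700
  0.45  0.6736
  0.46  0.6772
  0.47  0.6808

$17.04

T = 0.25;  σ√T = 0.1850
d₁ = [ln(151/161) + (0.016 + 0.37²/2)·0.25] / 0.1850 = [-0.0641 + 0.0211] / 0.1850 = -0.2325 ≈ -0.23
d₂ = d₁ − σ√T = -0.2325 − 0.1850 = -0.4175 ≈ -0.42
exp(−rT) = exp(−0.016·0.25) = 0.9960
P = 161·0.9960·N(0.42) − 151·N(0.23) = 161·0.9960·0.6628 − 151·0.5910 = 106.2840 − 89.2410 = 17.0430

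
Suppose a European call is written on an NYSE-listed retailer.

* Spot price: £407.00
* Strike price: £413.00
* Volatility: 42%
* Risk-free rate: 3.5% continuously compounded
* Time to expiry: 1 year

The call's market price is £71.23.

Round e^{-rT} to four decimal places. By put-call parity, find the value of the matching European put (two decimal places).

£63.02

e^(−rT) = e^(−0.035·1) = 0.9656
Put-call parity: C − P = S − K·e^(−rT) = 407 − 413·0.9656 = 407 − 398.7928 = 8.2072
P = C − (C − P) = 71.23 − (8.2072) = 63.0228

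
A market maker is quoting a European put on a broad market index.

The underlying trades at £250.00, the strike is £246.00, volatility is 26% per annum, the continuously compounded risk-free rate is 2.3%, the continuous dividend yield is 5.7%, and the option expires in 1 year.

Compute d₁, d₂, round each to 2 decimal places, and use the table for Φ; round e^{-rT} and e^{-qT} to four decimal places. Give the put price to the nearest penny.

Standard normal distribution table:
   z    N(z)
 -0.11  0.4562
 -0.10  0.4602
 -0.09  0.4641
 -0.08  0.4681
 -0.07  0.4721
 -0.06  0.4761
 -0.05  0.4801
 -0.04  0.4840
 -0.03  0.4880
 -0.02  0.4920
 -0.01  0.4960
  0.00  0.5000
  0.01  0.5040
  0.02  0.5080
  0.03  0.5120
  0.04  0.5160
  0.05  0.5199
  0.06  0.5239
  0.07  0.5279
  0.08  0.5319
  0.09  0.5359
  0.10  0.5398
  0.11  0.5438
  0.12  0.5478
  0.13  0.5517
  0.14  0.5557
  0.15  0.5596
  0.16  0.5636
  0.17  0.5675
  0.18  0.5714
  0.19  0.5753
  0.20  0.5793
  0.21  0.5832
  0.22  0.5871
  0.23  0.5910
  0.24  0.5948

£26.84

σ√T = 0.26·√1 = 0.2600
d₁ = [ln(250/246) + (0.023 − 0.057 + 0.26²/2)·1] / 0.2600 = [0.0161 − 0.0002] / 0.2600 = 0.0613 ≈ 0.06
d₂ = d₁ − σ√T = 0.0613 − 0.2600 = -0.1987 ≈ -0.20
e^(−qT) = e^(−0.057·1) = 0.9446;  e^(−rT) = e^(−0.023·1) = 0.9773
P = 246·0.9773·N(0.20) − 250·0.9446·N(-0.06) = 246·0.9773·0.5793 − 250·0.9446·0.4761 = 139.2729 − 112.4310 = 26.8419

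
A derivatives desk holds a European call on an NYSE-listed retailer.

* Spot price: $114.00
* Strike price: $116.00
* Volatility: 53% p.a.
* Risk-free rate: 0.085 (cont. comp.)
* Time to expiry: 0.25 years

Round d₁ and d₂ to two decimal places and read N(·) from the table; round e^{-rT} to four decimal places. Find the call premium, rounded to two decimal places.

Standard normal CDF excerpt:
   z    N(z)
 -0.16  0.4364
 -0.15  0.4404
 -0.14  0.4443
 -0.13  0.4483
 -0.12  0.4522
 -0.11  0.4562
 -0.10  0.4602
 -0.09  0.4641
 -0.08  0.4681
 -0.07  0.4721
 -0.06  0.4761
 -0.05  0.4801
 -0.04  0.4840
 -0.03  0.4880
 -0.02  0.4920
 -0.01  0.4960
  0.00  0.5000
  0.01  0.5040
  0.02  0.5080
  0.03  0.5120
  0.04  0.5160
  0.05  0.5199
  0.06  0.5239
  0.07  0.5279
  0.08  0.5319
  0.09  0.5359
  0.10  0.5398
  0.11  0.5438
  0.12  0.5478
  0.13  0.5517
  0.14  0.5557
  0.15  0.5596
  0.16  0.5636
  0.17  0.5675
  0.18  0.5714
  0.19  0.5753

σ√T = 0.53·√0.25 = 0.2650
d₁ = [ln(114/116) + (0.085 + 0.53²/2)·0.25] / 0.2650 = [-0.0174 + 0.0564] / 0.2650 = 0.1471 → 0.15
d₂ = d₁ − σ√T = 0.1471 − 0.2650 = -0.1179 → -0.12
exp(−rT) = exp(−0.085·0.25) = 0.9790
C = 114·N(0.15) − 116·0.9790·N(-0.12) = 114·0.5596 − 116·0.9790·0.4522 = 63.7944 − 51.3536 = 12.4408

$12.44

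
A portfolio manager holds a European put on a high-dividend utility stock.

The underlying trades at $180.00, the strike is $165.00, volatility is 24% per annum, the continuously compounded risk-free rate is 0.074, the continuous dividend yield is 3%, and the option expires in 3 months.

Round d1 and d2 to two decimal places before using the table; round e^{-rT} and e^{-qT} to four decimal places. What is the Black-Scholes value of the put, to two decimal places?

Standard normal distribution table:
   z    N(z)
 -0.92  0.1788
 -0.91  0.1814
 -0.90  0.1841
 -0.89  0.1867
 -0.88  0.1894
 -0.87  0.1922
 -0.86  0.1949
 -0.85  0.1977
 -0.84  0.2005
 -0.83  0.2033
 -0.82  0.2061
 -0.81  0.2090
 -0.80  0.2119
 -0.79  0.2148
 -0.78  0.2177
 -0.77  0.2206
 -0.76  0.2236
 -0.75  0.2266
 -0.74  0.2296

$2.38

σ√T = 0.24·√0.25 = 0.1200
d₁ = [ln(180/165) + (0.074 − 0.03 + 0.24²/2)·0.25] / 0.1200 = [0.0870 + 0.0182] / 0.1200 = 0.8768 which rounds to 0.88
d₂ = d₁ − σ√T = 0.8768 − 0.1200 = 0.7568 which rounds to 0.76
e^(−qT) = e^(−0.03·0.25) = 0.9925;  e^(−rT) = e^(−0.074·0.25) = 0.9817
P = 165·0.9817·N(-0.76) − 180·0.9925·N(-0.88) = 165·0.9817·0.2236 − 180·0.9925·0.1894 = 36.2188 − 33.8363 = 2.3825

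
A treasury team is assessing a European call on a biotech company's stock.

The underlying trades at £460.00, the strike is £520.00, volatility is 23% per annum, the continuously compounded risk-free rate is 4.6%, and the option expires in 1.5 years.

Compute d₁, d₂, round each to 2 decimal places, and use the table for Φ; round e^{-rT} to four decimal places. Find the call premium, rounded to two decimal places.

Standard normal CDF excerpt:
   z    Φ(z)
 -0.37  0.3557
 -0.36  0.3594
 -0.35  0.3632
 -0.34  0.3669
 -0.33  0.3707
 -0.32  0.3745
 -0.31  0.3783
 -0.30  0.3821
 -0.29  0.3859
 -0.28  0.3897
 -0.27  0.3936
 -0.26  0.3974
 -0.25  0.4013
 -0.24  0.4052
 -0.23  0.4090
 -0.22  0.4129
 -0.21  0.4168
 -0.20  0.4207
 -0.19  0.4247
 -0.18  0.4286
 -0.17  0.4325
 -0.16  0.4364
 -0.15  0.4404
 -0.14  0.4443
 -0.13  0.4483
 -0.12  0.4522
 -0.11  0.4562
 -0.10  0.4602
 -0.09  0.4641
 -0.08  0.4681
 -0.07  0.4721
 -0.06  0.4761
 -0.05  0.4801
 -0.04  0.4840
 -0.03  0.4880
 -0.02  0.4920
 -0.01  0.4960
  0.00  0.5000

T = 1.5;  σ√T = 0.2817
ln(S/K) + (r + σ²/2)T = ln(460/520) + (0.046 + 0.23²/2)·1.5 = -0.1226 + 0.1087 = -0.0139
d₁ = -0.0139 / 0.2817 = -0.0494 ⇒ -0.05
d₂ = d₁ − σ√T = -0.0494 − 0.2817 = -0.3311 ⇒ -0.33
exp(−rT) = exp(−0.046·1.5) = 0.9333
C = 460·N(-0.05) − 520·0.9333·N(-0.33) = 460·0.4801 − 520·0.9333·0.3707 = 220.8460 − 179.9066 = 40.9394

£40.94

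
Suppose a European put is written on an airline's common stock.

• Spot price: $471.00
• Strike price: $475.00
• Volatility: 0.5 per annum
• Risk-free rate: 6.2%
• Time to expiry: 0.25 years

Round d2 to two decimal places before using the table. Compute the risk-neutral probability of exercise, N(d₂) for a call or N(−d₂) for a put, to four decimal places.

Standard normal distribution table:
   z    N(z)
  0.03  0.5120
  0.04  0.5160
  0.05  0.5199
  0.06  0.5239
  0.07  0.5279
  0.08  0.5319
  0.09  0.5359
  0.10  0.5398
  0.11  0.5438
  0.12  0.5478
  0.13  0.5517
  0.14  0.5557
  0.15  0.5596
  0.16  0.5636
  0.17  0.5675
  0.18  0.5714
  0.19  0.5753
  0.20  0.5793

0.5398

σ√T = 0.5·√0.25 = 0.2500
ln(S/K) + (r + σ²/2)T = ln(471/475) + (0.062 + 0.5²/2)·0.25 = -0.0085 + 0.0467 = 0.0383
d₁ = 0.0383 / 0.2500 = 0.1532 → 0.15
d₂ = d₁ − σ√T = 0.1532 − 0.2500 = -0.0968 → -0.10
Risk-neutral Pr[S_T < K] = N(−d₂) = N(0.10) = 0.5398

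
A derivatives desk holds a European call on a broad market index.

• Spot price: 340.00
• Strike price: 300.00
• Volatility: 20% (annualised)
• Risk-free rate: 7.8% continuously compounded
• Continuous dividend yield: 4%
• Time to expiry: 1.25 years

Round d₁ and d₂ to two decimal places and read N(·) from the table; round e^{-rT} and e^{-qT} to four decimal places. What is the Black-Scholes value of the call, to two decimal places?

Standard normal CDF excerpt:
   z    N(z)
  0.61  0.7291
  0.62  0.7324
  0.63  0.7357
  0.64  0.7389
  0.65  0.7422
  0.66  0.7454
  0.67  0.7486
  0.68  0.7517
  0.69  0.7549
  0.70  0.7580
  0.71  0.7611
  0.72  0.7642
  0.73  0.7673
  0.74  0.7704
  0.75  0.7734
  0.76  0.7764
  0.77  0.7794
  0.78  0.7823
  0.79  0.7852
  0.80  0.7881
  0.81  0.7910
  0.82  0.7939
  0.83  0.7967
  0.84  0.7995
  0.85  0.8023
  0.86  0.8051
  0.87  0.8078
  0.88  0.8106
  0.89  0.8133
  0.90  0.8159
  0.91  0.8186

59.31

σ√T = 0.2 × 1.1180 = 0.2236
d₁ = [ln(340/300) + (0.078 − 0.04 + 0.2²/2)·1.25] / 0.2236 = [0.1252 + 0.0725] / 0.2236 = 0.8840 ≈ 0.88
d₂ = d₁ − σ√T = 0.8840 − 0.2236 = 0.6604 ≈ 0.66
exp(−qT) = exp(−0.04·1.25) = 0.9512;  exp(−rT) = exp(−0.078·1.25) = 0.9071
C = 340·0.9512·N(0.88) − 300·0.9071·N(0.66) = 340·0.9512·0.8106 − 300·0.9071·0.7454 = 262.1545 − 202.8457 = 59.3088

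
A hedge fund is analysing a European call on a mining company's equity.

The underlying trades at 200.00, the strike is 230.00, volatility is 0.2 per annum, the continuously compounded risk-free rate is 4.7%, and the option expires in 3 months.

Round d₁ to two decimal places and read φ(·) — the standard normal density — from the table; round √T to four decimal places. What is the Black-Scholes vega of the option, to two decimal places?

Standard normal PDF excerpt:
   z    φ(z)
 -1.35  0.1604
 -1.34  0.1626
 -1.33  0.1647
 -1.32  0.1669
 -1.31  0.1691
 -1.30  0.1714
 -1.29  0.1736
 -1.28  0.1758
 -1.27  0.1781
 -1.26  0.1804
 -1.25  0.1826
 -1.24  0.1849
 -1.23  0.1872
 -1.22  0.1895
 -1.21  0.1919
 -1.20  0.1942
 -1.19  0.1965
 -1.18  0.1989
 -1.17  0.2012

σ√T = 0.2·√0.25 = 0.1000
ln(S/K) + (r + σ²/2)T = ln(200/230) + (0.047 + 0.2²/2)·0.25 = -0.1398 + 0.0168 = -0.1230
d₁ = -0.1230 / 0.1000 = -1.2301 → -1.23
√T = √0.25 = 0.5000
φ(d₁) = φ(-1.23) = 0.1872
vega = S·φ(d₁)·√T = 200·0.1872·0.5000 = 18.7200

18.72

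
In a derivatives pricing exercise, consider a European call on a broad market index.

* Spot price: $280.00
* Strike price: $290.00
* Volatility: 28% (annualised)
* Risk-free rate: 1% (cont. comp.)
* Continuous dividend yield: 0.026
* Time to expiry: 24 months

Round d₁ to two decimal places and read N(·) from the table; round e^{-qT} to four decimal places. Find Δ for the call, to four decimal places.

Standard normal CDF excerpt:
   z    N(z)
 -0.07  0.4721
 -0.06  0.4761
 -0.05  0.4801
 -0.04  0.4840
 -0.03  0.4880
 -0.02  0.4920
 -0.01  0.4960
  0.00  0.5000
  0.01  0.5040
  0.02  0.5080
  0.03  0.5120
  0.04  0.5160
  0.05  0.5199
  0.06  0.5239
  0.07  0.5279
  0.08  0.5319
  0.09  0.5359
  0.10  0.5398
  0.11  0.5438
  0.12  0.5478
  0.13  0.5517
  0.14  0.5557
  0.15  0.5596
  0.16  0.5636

T = 2;  σ√T = 0.3960
ln(S/K) + (r − q + σ²/2)T = ln(280/290) + (0.01 − 0.026 + 0.28²/2)·2 = -0.0351 + 0.0464 = 0.0113
d₁ = 0.0113 / 0.3960 = 0.0286 ≈ 0.03
N(d₁) = N(0.03) = 0.5120
Δ_call = e^(−qT)·N(d₁) = 0.9493·0.5120 = 0.4860

0.4860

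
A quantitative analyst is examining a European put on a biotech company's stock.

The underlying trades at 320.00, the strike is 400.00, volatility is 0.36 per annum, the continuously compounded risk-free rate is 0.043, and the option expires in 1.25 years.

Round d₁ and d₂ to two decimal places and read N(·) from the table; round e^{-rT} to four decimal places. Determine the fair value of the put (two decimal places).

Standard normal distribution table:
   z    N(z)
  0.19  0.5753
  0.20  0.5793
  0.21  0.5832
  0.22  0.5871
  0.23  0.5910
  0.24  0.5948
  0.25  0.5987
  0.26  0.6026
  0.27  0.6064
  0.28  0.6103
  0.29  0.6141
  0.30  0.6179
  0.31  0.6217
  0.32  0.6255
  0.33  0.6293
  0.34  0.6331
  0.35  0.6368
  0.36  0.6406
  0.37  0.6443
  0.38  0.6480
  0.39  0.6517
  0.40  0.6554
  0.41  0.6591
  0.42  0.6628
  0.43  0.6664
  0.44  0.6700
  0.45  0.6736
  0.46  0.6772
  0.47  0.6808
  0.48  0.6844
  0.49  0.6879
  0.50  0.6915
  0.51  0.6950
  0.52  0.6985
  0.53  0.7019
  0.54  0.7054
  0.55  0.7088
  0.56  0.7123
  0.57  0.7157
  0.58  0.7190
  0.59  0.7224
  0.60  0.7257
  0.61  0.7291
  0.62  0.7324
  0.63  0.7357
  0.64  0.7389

89.77

σ√T = 0.36·√1.25 = 0.4025
ln(S/K) + (r + σ²/2)T = ln(320/400) + (0.043 + 0.36²/2)·1.25 = -0.2231 + 0.1347 = -0.0884
d₁ = -0.0884 / 0.4025 = -0.2196 which rounds to -0.22
d₂ = d₁ − σ√T = -0.2196 − 0.4025 = -0.6221 which rounds to -0.62
e^(−rT) = e^(−0.043·1.25) = 0.9477
P = 400·0.9477·N(0.62) − 320·N(0.22) = 400·0.9477·0.7324 − 320·0.5871 = 277.6382 − 187.8720 = 89.7662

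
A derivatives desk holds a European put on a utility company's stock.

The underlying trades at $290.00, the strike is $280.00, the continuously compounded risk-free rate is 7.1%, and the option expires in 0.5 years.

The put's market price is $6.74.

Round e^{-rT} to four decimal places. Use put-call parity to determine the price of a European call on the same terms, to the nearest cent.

e^(−rT) = e^(−0.071·0.5) = 0.9651
Put-call parity: C − P = S − K·e^(−rT) = 290 − 280·0.9651 = 290 − 270.2280 = 19.7720
C = P + (C − P) = 6.74 + (19.7720) = 26.5120

$26.51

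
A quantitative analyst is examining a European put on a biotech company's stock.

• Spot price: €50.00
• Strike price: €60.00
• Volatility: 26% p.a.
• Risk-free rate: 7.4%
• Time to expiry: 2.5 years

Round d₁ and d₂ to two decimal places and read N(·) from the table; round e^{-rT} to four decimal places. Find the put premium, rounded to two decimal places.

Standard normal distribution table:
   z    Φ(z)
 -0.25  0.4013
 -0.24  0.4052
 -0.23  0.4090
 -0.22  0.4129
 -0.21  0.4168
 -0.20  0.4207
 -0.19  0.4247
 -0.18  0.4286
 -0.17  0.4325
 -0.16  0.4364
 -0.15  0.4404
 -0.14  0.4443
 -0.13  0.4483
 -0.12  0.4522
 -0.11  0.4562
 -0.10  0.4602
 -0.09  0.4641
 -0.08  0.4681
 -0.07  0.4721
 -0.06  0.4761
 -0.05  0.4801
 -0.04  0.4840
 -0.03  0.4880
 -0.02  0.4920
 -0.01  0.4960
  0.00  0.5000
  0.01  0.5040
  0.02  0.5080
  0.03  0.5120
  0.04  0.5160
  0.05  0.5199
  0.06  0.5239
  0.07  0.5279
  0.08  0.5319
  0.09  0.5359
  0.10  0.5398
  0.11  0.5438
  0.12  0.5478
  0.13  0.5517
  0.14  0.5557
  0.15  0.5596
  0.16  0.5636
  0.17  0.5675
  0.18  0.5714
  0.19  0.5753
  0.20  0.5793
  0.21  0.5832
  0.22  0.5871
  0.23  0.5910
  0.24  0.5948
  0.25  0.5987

σ√T = 0.26·√2.5 = 0.4111
d₁ = [ln(50/60) + (0.074 + 0.26²/2)·2.5] / 0.4111 = [-0.1823 + 0.2695] / 0.4111 = 0.2121 which rounds to 0.21
d₂ = d₁ − σ√T = 0.2121 − 0.4111 = -0.1990 which rounds to -0.20
e^(−rT) = e^(−0.074·2.5) = 0.8311
N(−d₂) = N(0.20) = 0.5793;  N(−d₁) = N(-0.21) = 0.4168
P = 60·0.8311·0.5793 − 50·0.4168 = 28.8874 − 20.8400 = 8.0474

€8.05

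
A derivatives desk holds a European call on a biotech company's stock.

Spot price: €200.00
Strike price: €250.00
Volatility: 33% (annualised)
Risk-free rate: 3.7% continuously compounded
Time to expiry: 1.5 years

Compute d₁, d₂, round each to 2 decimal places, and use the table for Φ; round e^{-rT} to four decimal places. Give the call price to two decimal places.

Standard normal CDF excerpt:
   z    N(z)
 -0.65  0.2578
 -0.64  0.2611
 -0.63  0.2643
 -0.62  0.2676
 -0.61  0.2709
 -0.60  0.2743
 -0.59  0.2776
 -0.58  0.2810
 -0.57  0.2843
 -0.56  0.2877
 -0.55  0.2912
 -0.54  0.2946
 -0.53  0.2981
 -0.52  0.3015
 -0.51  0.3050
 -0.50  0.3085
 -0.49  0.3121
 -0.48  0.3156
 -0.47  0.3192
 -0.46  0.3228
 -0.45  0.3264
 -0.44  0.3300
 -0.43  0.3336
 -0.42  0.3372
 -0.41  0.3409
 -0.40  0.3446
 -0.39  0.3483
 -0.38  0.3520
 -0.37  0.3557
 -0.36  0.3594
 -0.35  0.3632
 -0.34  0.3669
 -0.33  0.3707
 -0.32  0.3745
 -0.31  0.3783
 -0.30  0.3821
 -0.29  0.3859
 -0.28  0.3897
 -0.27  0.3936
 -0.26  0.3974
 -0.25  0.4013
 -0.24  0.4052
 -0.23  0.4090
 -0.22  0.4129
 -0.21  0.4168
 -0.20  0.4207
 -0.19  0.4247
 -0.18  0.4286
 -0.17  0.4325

σ√T = 0.33 × 1.2247 = 0.4042
d₁ = [ln(200/250) + (0.037 + ½·0.33²)·1.5] / (σ√T) = (-0.2231 + 0.1372) / 0.4042 = -0.2127 → -0.21
d₂ = -0.2127 − 0.4042 = -0.6169 → -0.62
e^(−rT) = e^(−0.037·1.5) = 0.9460
N(d₁) = N(-0.21) = 0.4168;  N(d₂) = N(-0.62) = 0.2676
C = 200·0.4168 − 250·0.9460·0.2676 = 83.3600 − 63.2874 = 20.0726

€20.07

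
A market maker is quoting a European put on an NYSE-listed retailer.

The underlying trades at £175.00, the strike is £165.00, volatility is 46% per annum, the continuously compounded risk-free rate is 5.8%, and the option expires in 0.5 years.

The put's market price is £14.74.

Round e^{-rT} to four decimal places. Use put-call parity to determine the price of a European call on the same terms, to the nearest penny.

exp(−rT) = exp(−0.058·0.5) = 0.9714
Put-call parity: C − P = S − K·e^(−rT) = 175 − 165·0.9714 = 175 − 160.2810 = 14.7190
C = P + (C − P) = 14.74 + (14.7190) = 29.4590

£29.46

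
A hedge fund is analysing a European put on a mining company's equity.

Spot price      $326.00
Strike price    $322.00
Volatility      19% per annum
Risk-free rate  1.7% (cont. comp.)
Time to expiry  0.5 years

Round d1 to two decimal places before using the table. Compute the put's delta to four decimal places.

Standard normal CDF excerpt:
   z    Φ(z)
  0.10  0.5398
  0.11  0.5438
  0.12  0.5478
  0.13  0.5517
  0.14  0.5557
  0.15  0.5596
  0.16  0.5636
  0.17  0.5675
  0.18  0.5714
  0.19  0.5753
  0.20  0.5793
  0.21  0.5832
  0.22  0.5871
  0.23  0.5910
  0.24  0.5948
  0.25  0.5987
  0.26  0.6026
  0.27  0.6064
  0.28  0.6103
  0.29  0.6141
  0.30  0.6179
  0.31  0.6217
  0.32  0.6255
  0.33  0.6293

-0.4129

σ√T = 0.19 × 0.7071 = 0.1344
d₁ = [ln(326/322) + (0.017 + 0.19²/2)·0.5] / 0.1344 = [0.0123 + 0.0175] / 0.1344 = 0.2223 → 0.22
N(d₁) = N(0.22) = 0.5871
Δ_put = N(d₁) − 1 = 0.5871 − 1 = -0.4129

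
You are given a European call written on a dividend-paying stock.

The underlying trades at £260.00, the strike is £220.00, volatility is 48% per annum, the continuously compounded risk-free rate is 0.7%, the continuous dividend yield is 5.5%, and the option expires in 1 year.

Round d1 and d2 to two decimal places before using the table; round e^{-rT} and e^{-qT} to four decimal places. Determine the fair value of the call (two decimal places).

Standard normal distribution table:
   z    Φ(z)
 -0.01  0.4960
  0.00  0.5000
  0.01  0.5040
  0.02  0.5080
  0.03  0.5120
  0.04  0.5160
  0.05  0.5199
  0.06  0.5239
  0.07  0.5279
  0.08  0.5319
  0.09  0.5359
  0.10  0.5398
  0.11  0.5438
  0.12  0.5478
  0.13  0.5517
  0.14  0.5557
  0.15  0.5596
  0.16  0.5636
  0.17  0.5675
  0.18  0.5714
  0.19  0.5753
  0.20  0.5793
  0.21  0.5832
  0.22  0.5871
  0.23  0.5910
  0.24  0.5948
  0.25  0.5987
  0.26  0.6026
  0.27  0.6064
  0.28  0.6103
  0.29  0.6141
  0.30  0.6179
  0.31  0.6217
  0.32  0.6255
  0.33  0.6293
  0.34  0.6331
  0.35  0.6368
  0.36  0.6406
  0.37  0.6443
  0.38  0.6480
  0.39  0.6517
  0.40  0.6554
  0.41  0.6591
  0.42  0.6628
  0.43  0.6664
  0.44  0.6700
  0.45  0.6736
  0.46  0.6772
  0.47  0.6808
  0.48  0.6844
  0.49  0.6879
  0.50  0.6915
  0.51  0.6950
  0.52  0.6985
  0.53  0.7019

T = 1;  σ√T = 0.4800
d₁ = [ln(260/220) + (0.007 − 0.055 + 0.48²/2)·1] / 0.4800 = [0.1671 + 0.0672] / 0.4800 = 0.4880 ⇒ 0.49
d₂ = d₁ − σ√T = 0.4880 − 0.4800 = 0.0080 ⇒ 0.01
e^(−qT) = e^(−0.055·1) = 0.9465;  e^(−rT) = e^(−0.007·1) = 0.9930
N(d₁) = N(0.49) = 0.6879;  N(d₂) = N(0.01) = 0.5040
C = 260·0.9465·0.6879 − 220·0.9930·0.5040 = 169.2853 − 110.1038 = 59.1815

£59.18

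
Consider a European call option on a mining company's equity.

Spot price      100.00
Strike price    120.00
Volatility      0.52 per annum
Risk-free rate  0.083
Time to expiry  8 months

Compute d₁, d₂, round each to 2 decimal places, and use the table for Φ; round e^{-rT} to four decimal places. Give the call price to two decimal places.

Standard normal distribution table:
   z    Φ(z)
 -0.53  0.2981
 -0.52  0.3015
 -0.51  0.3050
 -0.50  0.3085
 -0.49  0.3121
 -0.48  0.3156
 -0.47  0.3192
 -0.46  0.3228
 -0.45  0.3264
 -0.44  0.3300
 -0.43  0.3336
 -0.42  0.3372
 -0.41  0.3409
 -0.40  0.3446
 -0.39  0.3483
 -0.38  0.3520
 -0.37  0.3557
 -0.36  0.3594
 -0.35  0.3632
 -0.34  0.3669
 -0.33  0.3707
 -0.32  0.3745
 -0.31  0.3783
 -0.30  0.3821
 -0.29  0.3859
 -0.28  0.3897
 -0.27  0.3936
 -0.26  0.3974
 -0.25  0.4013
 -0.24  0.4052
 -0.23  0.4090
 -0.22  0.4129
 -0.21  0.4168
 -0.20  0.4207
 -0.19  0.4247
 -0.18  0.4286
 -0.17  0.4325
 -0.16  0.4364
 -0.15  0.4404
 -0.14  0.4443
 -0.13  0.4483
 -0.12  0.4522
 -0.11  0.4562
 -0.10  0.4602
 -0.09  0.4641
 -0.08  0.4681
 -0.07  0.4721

T = 0.6667;  σ√T = 0.4246
d₁ = [ln(100/120) + (0.083 + ½·0.52²)·0.6667] / (σ√T) = (-0.1823 + 0.1455) / 0.4246 = -0.0868 → -0.09
d₂ = -0.0868 − 0.4246 = -0.5114 → -0.51
exp(−rT) = exp(−0.083·0.6667) = 0.9462
N(d₁) = N(-0.09) = 0.4641;  N(d₂) = N(-0.51) = 0.3050
C = 100·0.4641 − 120·0.9462·0.3050 = 46.4100 − 34.6309 = 11.7791

11.78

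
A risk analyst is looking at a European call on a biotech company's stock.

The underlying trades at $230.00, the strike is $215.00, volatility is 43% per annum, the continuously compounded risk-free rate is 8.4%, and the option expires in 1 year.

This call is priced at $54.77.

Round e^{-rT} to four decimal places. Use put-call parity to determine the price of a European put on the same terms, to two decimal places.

$22.44

e^(−rT) = e^(−0.084·1) = 0.9194
Put-call parity: C − P = S − K·e^(−rT) = 230 − 215·0.9194 = 230 − 197.6710 = 32.3290
P = C − (C − P) = 54.77 − (32.3290) = 22.4410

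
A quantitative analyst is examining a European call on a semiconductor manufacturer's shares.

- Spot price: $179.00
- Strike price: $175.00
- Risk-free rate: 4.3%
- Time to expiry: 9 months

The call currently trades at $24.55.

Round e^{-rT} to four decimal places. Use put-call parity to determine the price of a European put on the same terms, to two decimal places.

e^(−rT) = e^(−0.043·0.75) = 0.9683
Put-call parity: C − P = S − K·e^(−rT) = 179 − 175·0.9683 = 179 − 169.4525 = 9.5475
P = C − (C − P) = 24.55 − (9.5475) = 15.0025

$15.00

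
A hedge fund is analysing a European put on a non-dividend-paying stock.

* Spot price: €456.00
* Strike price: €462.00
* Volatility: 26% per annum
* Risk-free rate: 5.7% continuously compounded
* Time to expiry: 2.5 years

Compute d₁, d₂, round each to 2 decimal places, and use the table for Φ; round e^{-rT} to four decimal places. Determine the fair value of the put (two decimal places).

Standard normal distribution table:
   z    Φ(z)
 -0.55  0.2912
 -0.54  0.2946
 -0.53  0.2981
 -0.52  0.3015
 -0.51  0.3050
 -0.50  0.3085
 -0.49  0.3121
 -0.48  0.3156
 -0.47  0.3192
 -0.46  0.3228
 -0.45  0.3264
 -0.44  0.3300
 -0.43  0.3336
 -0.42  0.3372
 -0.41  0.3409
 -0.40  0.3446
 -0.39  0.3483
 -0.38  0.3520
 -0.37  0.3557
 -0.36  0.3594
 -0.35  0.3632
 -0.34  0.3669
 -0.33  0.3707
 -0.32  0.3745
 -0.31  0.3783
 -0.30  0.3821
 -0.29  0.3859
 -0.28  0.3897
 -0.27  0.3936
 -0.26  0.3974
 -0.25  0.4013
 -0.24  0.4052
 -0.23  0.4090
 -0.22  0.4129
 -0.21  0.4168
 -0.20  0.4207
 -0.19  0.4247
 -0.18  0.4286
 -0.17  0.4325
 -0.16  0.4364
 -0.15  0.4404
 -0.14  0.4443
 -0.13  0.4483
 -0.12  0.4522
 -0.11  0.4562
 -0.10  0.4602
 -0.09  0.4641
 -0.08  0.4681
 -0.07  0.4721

σ√T = 0.26 × 1.5811 = 0.4111
d₁ = [ln(456/462) + (0.057 + ½·0.26²)·2.5] / (σ√T) = (-0.0131 + 0.2270) / 0.4111 = 0.5204 which rounds to 0.52
d₂ = 0.5204 − 0.4111 = 0.1093 which rounds to 0.11
e^(−rT) = e^(−0.057·2.5) = 0.8672
N(−d₂) = N(-0.11) = 0.4562;  N(−d₁) = N(-0.52) = 0.3015
P = 462·0.8672·0.4562 − 456·0.3015 = 182.7749 − 137.4840 = 45.2909

€45.29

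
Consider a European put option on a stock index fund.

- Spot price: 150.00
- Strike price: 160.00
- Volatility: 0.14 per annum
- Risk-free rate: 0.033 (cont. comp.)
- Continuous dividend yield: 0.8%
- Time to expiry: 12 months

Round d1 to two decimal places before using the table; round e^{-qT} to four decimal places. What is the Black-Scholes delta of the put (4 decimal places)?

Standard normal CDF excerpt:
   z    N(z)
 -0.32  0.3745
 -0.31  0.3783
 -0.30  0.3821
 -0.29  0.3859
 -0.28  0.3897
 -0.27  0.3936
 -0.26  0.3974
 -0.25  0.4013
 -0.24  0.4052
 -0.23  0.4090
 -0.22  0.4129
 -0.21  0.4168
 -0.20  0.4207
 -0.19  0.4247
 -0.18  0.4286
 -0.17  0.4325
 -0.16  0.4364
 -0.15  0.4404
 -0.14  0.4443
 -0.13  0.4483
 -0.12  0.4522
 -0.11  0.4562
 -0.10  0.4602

-0.5785

T = 1;  σ√T = 0.1400
d₁ = [ln(150/160) + (0.033 − 0.008 + 0.14²/2)·1] / 0.1400 = [-0.0645 + 0.0348] / 0.1400 = -0.2124 ≈ -0.21
N(d₁) = N(-0.21) = 0.4168
Δ_put = e^(−qT)·(N(d₁) − 1) = 0.9920·(0.4168 − 1) = -0.5785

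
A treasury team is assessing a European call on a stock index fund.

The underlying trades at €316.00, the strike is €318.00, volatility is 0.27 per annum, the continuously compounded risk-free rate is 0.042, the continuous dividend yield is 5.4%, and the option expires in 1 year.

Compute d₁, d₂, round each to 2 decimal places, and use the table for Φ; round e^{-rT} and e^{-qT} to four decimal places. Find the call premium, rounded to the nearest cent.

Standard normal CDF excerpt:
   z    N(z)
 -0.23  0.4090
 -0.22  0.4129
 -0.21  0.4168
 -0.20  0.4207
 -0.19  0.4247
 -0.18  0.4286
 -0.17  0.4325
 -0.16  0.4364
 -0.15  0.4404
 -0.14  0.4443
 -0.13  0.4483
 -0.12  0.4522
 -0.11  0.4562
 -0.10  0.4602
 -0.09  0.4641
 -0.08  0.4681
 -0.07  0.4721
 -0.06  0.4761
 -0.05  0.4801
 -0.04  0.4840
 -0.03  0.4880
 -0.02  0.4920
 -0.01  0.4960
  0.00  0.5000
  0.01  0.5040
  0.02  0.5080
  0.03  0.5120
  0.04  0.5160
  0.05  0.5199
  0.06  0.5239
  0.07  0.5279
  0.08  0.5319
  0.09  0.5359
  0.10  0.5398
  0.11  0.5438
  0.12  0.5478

€29.76

σ√T = 0.27·√1 = 0.2700
d₁ = [ln(316/318) + (0.042 − 0.054 + 0.27²/2)·1] / 0.2700 = [-0.0063 + 0.0245] / 0.2700 = 0.0672 ≈ 0.07
d₂ = d₁ − σ√T = 0.0672 − 0.2700 = -0.2028 ≈ -0.20
exp(−qT) = exp(−0.054·1) = 0.9474;  exp(−rT) = exp(−0.042·1) = 0.9589
N(d₁) = N(0.07) = 0.5279;  N(d₂) = N(-0.20) = 0.4207
C = 316·0.9474·0.5279 − 318·0.9589·0.4207 = 158.0419 − 128.2841 = 29.7577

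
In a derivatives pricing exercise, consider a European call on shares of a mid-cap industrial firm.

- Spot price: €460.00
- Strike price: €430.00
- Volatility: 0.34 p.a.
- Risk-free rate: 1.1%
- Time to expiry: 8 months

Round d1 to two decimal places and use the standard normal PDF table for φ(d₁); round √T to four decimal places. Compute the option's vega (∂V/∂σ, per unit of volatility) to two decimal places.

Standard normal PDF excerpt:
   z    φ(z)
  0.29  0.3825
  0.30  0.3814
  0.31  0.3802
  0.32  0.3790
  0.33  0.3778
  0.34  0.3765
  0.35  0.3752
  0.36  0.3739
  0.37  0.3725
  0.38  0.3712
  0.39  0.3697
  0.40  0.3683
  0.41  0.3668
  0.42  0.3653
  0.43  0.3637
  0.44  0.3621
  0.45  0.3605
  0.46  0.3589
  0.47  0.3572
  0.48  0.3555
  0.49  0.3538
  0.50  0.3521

T = 0.6667;  σ√T = 0.2776
ln(S/K) + (r + σ²/2)T = ln(460/430) + (0.011 + 0.34²/2)·0.6667 = 0.0674 + 0.0459 = 0.1133
d₁ = 0.1133 / 0.2776 = 0.4082 ⇒ 0.41
√T = √0.6667 = 0.8165
φ(d₁) = φ(0.41) = 0.3668
vega = S·φ(d₁)·√T = 460·0.3668·0.8165 = 137.7664

137.77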